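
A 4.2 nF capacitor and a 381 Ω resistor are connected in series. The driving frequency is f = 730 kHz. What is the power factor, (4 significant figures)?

0.9908

ω = 2πf = 4.587e+06 rad/s
X_C = 1/(ωC) = 51.91 Ω
Z = 381.0 − j51.91 Ω
|Z| = √(381.0² + 51.91²) = 384.5 Ω
∠Z = arctan(-51.91/381.0) = -7.759°
cos φ = cos(-7.759°) = 0.9908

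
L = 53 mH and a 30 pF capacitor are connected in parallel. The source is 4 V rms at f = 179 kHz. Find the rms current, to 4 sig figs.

ω = 2πf = 1.125e+06 rad/s
X_L = ωL = 59610 Ω
X_C = 1/(ωC) = 29640 Ω
Parallel: admittances add. Y = 1/(jωL) + jωC
Y = (0 + j1.696e-05) S
|Y| = 1.696e-05 S → |Z| = 1/|Y| = 58950 Ω, ∠Z = −∠Y = -90.00°
I = V/|Z| = 4/58950 = 67.86 μA

67.86 μA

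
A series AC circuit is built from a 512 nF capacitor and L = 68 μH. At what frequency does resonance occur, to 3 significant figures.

27.0 kHz

ω₀ = 1/√(LC) = 1/√(6.8e-05 × 5.12e-07) = 169500 rad/s
f₀ = ω₀/(2π) = 27.0 kHz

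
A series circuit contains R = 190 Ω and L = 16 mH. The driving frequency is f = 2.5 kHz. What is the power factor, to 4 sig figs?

ω = 2πf = 15710 rad/s
X_L = ωL = 251.3 Ω
Z = 190.0 + j251.3 Ω
|Z| = √(190.0² + 251.3²) = 315.1 Ω
∠Z = arctan(251.3/190.0) = 52.91°
cos φ = cos(52.91°) = 0.6031

0.6031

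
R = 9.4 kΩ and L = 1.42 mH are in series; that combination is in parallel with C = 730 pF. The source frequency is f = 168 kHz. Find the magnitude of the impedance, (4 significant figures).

ω = 2πf = 1.056e+06 rad/s
X_L = ωL = 1499 Ω
X_C = 1/(ωC) = 1298 Ω
Branch 1 (R+jX_L): Z₁ = 9400 + j1499 Ω, |Z₁| = 9519 Ω
Branch 2 (−jX_C): Z₂ = −j1298 Ω
Parallel: Z = Z₁Z₂/(Z₁+Z₂), |Z| = 1314 Ω, ∠Z = -82.17°

1314 Ω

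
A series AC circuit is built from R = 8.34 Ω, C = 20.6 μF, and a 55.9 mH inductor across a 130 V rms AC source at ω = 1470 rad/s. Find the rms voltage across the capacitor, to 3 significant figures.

X_L = ωL = 82.2 Ω
X_C = 1/(ωC) = 33.0 Ω
Net reactance X = X_L − X_C = 49.2 Ω
Z = 8.34 + j49.2 Ω
|Z| = √(8.34² + 49.2²) = 49.9 Ω
I = V/|Z| = 2.61 A
V_C = I·|Z_C| = 2.61 × 33.0 = 86.1 V

86.1 V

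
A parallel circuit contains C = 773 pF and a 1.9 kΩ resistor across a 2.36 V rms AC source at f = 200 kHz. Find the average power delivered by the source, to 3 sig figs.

2.93 mW

ω = 2πf = 1.257e+06 rad/s
X_C = 1/(ωC) = 1030 Ω
Parallel: admittances add. Y = 1/R + jωC
Y = (0.000526 + j0.000971) S
|Y| = 0.00110 S → |Z| = 1/|Y| = 905 Ω, ∠Z = −∠Y = -61.6°
I = V/|Z| = 2.61 mA
P = VI cos φ = 2.36 × 0.00261 × cos(-61.6°) = 2.93 mW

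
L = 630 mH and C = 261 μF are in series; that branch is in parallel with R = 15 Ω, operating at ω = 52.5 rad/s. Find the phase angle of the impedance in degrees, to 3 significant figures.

-20.6°

X_L = ωL = 33.1 Ω
X_C = 1/(ωC) = 73.0 Ω
Branch 1: Z₁ = R = 15.0 Ω
Branch 2 (series LC): Z₂ = j(X_L − X_C) = −j39.9 Ω
Parallel: Z = Z₁Z₂/(Z₁+Z₂), |Z| = 14.0 Ω, ∠Z = -20.6°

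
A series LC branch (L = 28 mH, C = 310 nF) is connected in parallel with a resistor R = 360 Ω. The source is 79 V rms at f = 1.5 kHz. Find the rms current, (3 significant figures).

1.03 A

ω = 2πf = 9425 rad/s
X_L = ωL = 264 Ω
X_C = 1/(ωC) = 342 Ω
Branch 1: Z₁ = R = 360 Ω
Branch 2 (series LC): Z₂ = j(X_L − X_C) = −j78.4 Ω
Parallel: Z = Z₁Z₂/(Z₁+Z₂), |Z| = 76.6 Ω, ∠Z = -77.7°
I = V/|Z| = 79/76.6 = 1.03 A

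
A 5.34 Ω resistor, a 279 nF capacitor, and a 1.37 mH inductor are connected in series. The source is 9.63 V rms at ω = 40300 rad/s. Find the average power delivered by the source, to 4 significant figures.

424.7 mW

X_L = ωL = 55.21 Ω
X_C = 1/(ωC) = 88.94 Ω
Net reactance X = X_L − X_C = -33.73 Ω
Z = 5.340 − j33.73 Ω
|Z| = √(5.340² + 33.73²) = 34.15 Ω
∠Z = arctan(-33.73/5.340) = -81.00°
I = V/|Z| = 282.0 mA
P = VI cos φ = 9.63 × 0.2820 × cos(-81.00°) = 424.7 mW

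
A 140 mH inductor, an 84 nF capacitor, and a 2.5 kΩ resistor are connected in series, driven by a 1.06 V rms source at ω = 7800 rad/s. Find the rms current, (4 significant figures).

X_L = ωL = 1092 Ω
X_C = 1/(ωC) = 1526 Ω
Net reactance X = X_L − X_C = -434.3 Ω
Z = 2500 − j434.3 Ω
|Z| = √(2500² + 434.3²) = 2537 Ω
I = V/|Z| = 1.06/2537 = 417.7 μA

417.7 μA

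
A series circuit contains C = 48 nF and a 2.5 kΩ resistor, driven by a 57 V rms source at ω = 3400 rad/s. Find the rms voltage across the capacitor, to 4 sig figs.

52.78 V

X_C = 1/(ωC) = 6127 Ω
Z = 2500 − j6127 Ω
|Z| = √(2500² + 6127²) = 6618 Ω
I = V/|Z| = 8.613 mA
V_C = I·|Z_C| = 0.008613 × 6127 = 52.78 V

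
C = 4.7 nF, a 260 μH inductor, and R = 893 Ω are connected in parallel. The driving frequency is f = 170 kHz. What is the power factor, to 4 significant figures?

ω = 2πf = 1.068e+06 rad/s
X_L = ωL = 277.7 Ω
X_C = 1/(ωC) = 199.2 Ω
Parallel: admittances add. Y = 1/R + 1/(jωL) + jωC
Y = (0.001120 + j0.001419) S
|Y| = 0.001808 S → |Z| = 1/|Y| = 553.1 Ω, ∠Z = −∠Y = -51.73°
cos φ = cos(-51.73°) = 0.6194

0.6194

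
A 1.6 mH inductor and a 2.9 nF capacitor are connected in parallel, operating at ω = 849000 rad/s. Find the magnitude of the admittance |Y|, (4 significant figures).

X_L = ωL = 1358 Ω
X_C = 1/(ωC) = 406.2 Ω
Parallel: admittances add. Y = 1/(jωL) + jωC
Y = (0 + j0.001726) S
|Y| = 0.001726 S → |Z| = 1/|Y| = 579.4 Ω, ∠Z = −∠Y = -90.00°

1.726 mS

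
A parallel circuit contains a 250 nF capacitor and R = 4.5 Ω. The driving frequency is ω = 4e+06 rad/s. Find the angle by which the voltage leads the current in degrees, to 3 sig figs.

-77.5°

X_C = 1/(ωC) = 1.00 Ω
Parallel: admittances add. Y = 1/R + jωC
Y = (0.222 + j1.00) S
|Y| = 1.02 S → |Z| = 1/|Y| = 0.976 Ω, ∠Z = −∠Y = -77.5°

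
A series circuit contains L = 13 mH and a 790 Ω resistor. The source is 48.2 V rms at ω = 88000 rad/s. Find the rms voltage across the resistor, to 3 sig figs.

X_L = ωL = 1140 Ω
Z = 790 + j1140 Ω
|Z| = √(790² + 1140²) = 1390 Ω
I = V/|Z| = 34.7 mA
V_R = I·|Z_R| = 0.0347 × 790 = 27.4 V

27.4 V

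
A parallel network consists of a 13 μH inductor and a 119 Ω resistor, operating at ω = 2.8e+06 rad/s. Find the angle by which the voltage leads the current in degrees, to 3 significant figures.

73.0°

X_L = ωL = 36.4 Ω
Parallel: admittances add. Y = 1/R + 1/(jωL)
Y = (0.00840 − j0.0275) S
|Y| = 0.0287 S → |Z| = 1/|Y| = 34.8 Ω, ∠Z = −∠Y = 73.0°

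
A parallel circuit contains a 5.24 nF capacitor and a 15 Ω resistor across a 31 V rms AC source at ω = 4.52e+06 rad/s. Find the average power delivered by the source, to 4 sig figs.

X_C = 1/(ωC) = 42.22 Ω
Parallel: admittances add. Y = 1/R + jωC
Y = (0.06667 + j0.02368) S
|Y| = 0.07075 S → |Z| = 1/|Y| = 14.13 Ω, ∠Z = −∠Y = -19.56°
I = V/|Z| = 2.193 A
P = VI cos φ = 31 × 2.193 × cos(-19.56°) = 64.07 W

64.07 W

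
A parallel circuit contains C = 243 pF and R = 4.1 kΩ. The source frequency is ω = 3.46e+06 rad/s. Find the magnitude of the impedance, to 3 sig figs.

X_C = 1/(ωC) = 1190 Ω
Parallel: admittances add. Y = 1/R + jωC
Y = (0.000244 + j0.000841) S
|Y| = 0.000875 S → |Z| = 1/|Y| = 1140 Ω, ∠Z = −∠Y = -73.8°

1140 Ω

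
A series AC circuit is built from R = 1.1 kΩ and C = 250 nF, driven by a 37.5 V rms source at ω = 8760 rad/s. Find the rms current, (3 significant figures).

31.5 mA

X_C = 1/(ωC) = 457 Ω
Z = 1100 − j457 Ω
|Z| = √(1100² + 457²) = 1190 Ω
I = V/|Z| = 37.5/1190 = 31.5 mA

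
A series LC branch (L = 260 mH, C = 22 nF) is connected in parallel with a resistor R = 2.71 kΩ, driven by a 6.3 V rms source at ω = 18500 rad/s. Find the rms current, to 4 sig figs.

3.546 mA

X_L = ωL = 4810 Ω
X_C = 1/(ωC) = 2457 Ω
Branch 1: Z₁ = R = 2710 Ω
Branch 2 (series LC): Z₂ = j(X_L − X_C) = j2353 Ω
Parallel: Z = Z₁Z₂/(Z₁+Z₂), |Z| = 1777 Ω, ∠Z = 49.03°
I = V/|Z| = 6.3/1777 = 3.546 mA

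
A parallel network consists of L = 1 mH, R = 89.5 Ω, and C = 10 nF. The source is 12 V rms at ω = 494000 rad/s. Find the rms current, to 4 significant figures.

X_L = ωL = 494.0 Ω
X_C = 1/(ωC) = 202.4 Ω
Parallel: admittances add. Y = 1/R + 1/(jωL) + jωC
Y = (0.01117 + j0.002916) S
|Y| = 0.01155 S → |Z| = 1/|Y| = 86.60 Ω, ∠Z = −∠Y = -14.63°
I = V/|Z| = 12/86.60 = 138.6 mA

138.6 mA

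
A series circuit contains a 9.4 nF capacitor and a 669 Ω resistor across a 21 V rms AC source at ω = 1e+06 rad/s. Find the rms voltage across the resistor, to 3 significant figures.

X_C = 1/(ωC) = 106 Ω
Z = 669 − j106 Ω
|Z| = √(669² + 106²) = 677 Ω
I = V/|Z| = 31.0 mA
V_R = I·|Z_R| = 0.0310 × 669 = 20.7 V

20.7 V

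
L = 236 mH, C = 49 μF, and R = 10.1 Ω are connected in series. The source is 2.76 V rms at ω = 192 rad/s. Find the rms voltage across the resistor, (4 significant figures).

0.4510 V

X_L = ωL = 45.31 Ω
X_C = 1/(ωC) = 106.3 Ω
Net reactance X = X_L − X_C = -60.98 Ω
Z = 10.10 − j60.98 Ω
|Z| = √(10.10² + 60.98²) = 61.81 Ω
I = V/|Z| = 44.65 mA
V_R = I·|Z_R| = 0.04465 × 10.10 = 0.4510 V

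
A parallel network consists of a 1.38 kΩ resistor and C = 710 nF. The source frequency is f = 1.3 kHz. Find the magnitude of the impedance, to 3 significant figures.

ω = 2πf = 8168 rad/s
X_C = 1/(ωC) = 172 Ω
Parallel: admittances add. Y = 1/R + jωC
Y = (0.000725 + j0.00580) S
|Y| = 0.00584 S → |Z| = 1/|Y| = 171 Ω, ∠Z = −∠Y = -82.9°

171 Ω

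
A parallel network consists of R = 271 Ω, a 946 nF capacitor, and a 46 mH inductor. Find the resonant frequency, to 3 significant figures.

ω₀ = 1/√(LC) = 1/√(0.046 × 9.46e-07) = 4794 rad/s
f₀ = ω₀/(2π) = 763 Hz

763 Hz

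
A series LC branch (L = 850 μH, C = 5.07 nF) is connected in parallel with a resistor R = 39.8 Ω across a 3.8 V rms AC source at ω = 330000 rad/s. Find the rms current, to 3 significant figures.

96.2 mA

X_L = ωL = 280 Ω
X_C = 1/(ωC) = 598 Ω
Branch 1: Z₁ = R = 39.8 Ω
Branch 2 (series LC): Z₂ = j(X_L − X_C) = −j317 Ω
Parallel: Z = Z₁Z₂/(Z₁+Z₂), |Z| = 39.5 Ω, ∠Z = -7.15°
I = V/|Z| = 3.8/39.5 = 96.2 mA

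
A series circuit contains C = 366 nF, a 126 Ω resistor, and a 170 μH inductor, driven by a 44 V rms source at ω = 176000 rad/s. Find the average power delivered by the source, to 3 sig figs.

X_L = ωL = 29.9 Ω
X_C = 1/(ωC) = 15.5 Ω
Net reactance X = X_L − X_C = 14.4 Ω
Z = 126 + j14.4 Ω
|Z| = √(126² + 14.4²) = 127 Ω
∠Z = arctan(14.4/126) = 6.52°
I = V/|Z| = 347 mA
P = VI cos φ = 44 × 0.347 × cos(6.52°) = 15.2 W

15.2 W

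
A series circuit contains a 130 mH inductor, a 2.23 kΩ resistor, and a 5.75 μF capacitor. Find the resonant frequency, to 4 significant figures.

ω₀ = 1/√(LC) = 1/√(0.13 × 5.75e-06) = 1157 rad/s
f₀ = ω₀/(2π) = 184.1 Hz

184.1 Hz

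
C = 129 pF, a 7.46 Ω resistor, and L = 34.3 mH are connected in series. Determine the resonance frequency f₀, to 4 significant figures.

75.66 kHz

ω₀ = 1/√(LC) = 1/√(0.0343 × 1.29e-10) = 475400 rad/s
f₀ = ω₀/(2π) = 75.66 kHz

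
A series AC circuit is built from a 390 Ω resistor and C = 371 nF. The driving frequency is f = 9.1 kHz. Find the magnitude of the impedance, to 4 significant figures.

ω = 2πf = 57180 rad/s
X_C = 1/(ωC) = 47.14 Ω
Z = 390.0 − j47.14 Ω
|Z| = √(390.0² + 47.14²) = 392.8 Ω

392.8 Ω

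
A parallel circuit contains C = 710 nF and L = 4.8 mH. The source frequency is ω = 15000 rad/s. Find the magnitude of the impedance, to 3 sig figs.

X_L = ωL = 72.0 Ω
X_C = 1/(ωC) = 93.9 Ω
Parallel: admittances add. Y = 1/(jωL) + jωC
Y = (0 − j0.00324) S
|Y| = 0.00324 S → |Z| = 1/|Y| = 309 Ω, ∠Z = −∠Y = 90.0°

309 Ω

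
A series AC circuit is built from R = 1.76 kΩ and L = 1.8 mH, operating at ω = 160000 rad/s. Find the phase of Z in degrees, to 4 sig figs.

9.293°

X_L = ωL = 288.0 Ω
Z = 1760 + j288.0 Ω
|Z| = √(1760² + 288.0²) = 1783 Ω
∠Z = arctan(288.0/1760) = 9.293°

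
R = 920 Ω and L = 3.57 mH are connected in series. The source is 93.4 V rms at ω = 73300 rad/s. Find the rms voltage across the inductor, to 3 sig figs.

25.6 V

X_L = ωL = 262 Ω
Z = 920 + j262 Ω
|Z| = √(920² + 262²) = 956 Ω
I = V/|Z| = 97.6 mA
V_L = I·|Z_L| = 0.0976 × 262 = 25.6 V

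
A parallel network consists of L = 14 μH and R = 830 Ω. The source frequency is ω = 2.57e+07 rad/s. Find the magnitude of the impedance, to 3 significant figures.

330 Ω

X_L = ωL = 360 Ω
Parallel: admittances add. Y = 1/R + 1/(jωL)
Y = (0.00120 − j0.00278) S
|Y| = 0.00303 S → |Z| = 1/|Y| = 330 Ω, ∠Z = −∠Y = 66.6°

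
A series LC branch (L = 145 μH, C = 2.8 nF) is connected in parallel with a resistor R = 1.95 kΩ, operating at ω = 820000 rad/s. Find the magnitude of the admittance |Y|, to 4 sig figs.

3.200 mS

X_L = ωL = 118.9 Ω
X_C = 1/(ωC) = 435.5 Ω
Branch 1: Z₁ = R = 1950 Ω
Branch 2 (series LC): Z₂ = j(X_L − X_C) = −j316.6 Ω
Parallel: Z = Z₁Z₂/(Z₁+Z₂), |Z| = 312.5 Ω, ∠Z = -80.78°
|Y| = 1/|Z| = 3.200 mS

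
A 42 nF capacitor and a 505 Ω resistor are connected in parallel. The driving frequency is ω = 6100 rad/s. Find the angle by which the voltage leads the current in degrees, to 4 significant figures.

-7.372°

X_C = 1/(ωC) = 3903 Ω
Parallel: admittances add. Y = 1/R + jωC
Y = (0.001980 + j0.0002562) S
|Y| = 0.001997 S → |Z| = 1/|Y| = 500.8 Ω, ∠Z = −∠Y = -7.372°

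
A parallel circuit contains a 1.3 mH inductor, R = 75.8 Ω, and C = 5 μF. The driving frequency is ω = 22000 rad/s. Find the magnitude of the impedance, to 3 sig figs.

X_L = ωL = 28.6 Ω
X_C = 1/(ωC) = 9.09 Ω
Parallel: admittances add. Y = 1/R + 1/(jωL) + jωC
Y = (0.0132 + j0.0750) S
|Y| = 0.0762 S → |Z| = 1/|Y| = 13.1 Ω, ∠Z = −∠Y = -80.0°

13.1 Ω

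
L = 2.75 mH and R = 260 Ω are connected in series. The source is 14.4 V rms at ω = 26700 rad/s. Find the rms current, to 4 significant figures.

X_L = ωL = 73.42 Ω
Z = 260.0 + j73.42 Ω
|Z| = √(260.0² + 73.42²) = 270.2 Ω
I = V/|Z| = 14.4/270.2 = 53.30 mA

53.30 mA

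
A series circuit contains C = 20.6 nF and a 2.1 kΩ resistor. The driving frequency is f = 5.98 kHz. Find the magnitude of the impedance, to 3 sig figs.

ω = 2πf = 37570 rad/s
X_C = 1/(ωC) = 1290 Ω
Z = 2100 − j1290 Ω
|Z| = √(2100² + 1290²) = 2470 Ω

2470 Ω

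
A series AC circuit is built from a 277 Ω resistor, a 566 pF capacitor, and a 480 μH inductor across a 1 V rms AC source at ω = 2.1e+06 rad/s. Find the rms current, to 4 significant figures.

3.093 mA

X_L = ωL = 1008 Ω
X_C = 1/(ωC) = 841.3 Ω
Net reactance X = X_L − X_C = 166.7 Ω
Z = 277.0 + j166.7 Ω
|Z| = √(277.0² + 166.7²) = 323.3 Ω
I = V/|Z| = 1/323.3 = 3.093 mA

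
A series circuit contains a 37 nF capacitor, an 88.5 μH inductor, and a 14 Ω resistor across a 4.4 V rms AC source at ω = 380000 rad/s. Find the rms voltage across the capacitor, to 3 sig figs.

7.82 V

X_L = ωL = 33.6 Ω
X_C = 1/(ωC) = 71.1 Ω
Net reactance X = X_L − X_C = -37.5 Ω
Z = 14.0 − j37.5 Ω
|Z| = √(14.0² + 37.5²) = 40.0 Ω
I = V/|Z| = 110 mA
V_C = I·|Z_C| = 0.110 × 71.1 = 7.82 V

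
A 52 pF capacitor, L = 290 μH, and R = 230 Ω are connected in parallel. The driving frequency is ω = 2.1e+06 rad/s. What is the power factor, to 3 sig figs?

X_L = ωL = 609 Ω
X_C = 1/(ωC) = 9160 Ω
Parallel: admittances add. Y = 1/R + 1/(jωL) + jωC
Y = (0.00435 − j0.00153) S
|Y| = 0.00461 S → |Z| = 1/|Y| = 217 Ω, ∠Z = −∠Y = 19.4°
cos φ = cos(19.4°) = 0.943

0.943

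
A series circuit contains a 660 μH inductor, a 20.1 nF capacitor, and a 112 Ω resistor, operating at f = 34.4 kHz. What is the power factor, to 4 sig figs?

ω = 2πf = 216100 rad/s
X_L = ωL = 142.7 Ω
X_C = 1/(ωC) = 230.2 Ω
Net reactance X = X_L − X_C = -87.53 Ω
Z = 112.0 − j87.53 Ω
|Z| = √(112.0² + 87.53²) = 142.1 Ω
∠Z = arctan(-87.53/112.0) = -38.01°
cos φ = cos(-38.01°) = 0.7879

0.7879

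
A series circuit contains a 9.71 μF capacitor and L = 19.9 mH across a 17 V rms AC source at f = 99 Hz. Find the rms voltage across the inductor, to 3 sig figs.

1.37 V

ω = 2πf = 622.0 rad/s
X_L = ωL = 12.4 Ω
X_C = 1/(ωC) = 166 Ω
Net reactance X = X_L − X_C = -153 Ω
Z = − j153 Ω
|Z| = √(0² + 153²) = 153 Ω
I = V/|Z| = 111 mA
V_L = I·|Z_L| = 0.111 × 12.4 = 1.37 V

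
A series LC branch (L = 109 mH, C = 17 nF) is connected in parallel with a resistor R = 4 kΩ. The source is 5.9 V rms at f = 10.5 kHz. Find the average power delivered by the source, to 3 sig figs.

8.70 mW

ω = 2πf = 65970 rad/s
X_L = ωL = 7190 Ω
X_C = 1/(ωC) = 892 Ω
Branch 1: Z₁ = R = 4000 Ω
Branch 2 (series LC): Z₂ = j(X_L − X_C) = j6300 Ω
Parallel: Z = Z₁Z₂/(Z₁+Z₂), |Z| = 3380 Ω, ∠Z = 32.4°
I = V/|Z| = 1.75 mA
P = VI cos φ = 5.9 × 0.00175 × cos(32.4°) = 8.70 mW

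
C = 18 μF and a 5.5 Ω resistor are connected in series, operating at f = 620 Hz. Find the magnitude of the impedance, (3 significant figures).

15.3 Ω

ω = 2πf = 3896 rad/s
X_C = 1/(ωC) = 14.3 Ω
Z = 5.50 − j14.3 Ω
|Z| = √(5.50² + 14.3²) = 15.3 Ω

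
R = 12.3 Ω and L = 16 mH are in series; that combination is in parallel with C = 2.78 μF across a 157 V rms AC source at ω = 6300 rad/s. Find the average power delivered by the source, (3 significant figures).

29.4 W

X_L = ωL = 101 Ω
X_C = 1/(ωC) = 57.1 Ω
Branch 1 (R+jX_L): Z₁ = 12.3 + j101 Ω, |Z₁| = 102 Ω
Branch 2 (−jX_C): Z₂ = −j57.1 Ω
Parallel: Z = Z₁Z₂/(Z₁+Z₂), |Z| = 128 Ω, ∠Z = -81.2°
I = V/|Z| = 1.23 A
P = VI cos φ = 157 × 1.23 × cos(-81.2°) = 29.4 W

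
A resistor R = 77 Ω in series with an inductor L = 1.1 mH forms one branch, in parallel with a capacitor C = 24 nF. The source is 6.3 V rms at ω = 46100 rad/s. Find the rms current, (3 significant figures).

64.8 mA

X_L = ωL = 50.7 Ω
X_C = 1/(ωC) = 904 Ω
Branch 1 (R+jX_L): Z₁ = 77.0 + j50.7 Ω, |Z₁| = 92.2 Ω
Branch 2 (−jX_C): Z₂ = −j904 Ω
Parallel: Z = Z₁Z₂/(Z₁+Z₂), |Z| = 97.3 Ω, ∠Z = 28.2°
I = V/|Z| = 6.3/97.3 = 64.8 mA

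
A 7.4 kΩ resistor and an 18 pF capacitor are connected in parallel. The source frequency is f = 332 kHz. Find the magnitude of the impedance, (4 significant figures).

ω = 2πf = 2.086e+06 rad/s
X_C = 1/(ωC) = 26630 Ω
Parallel: admittances add. Y = 1/R + jωC
Y = (0.0001351 + j3.755e-05) S
|Y| = 0.0001403 S → |Z| = 1/|Y| = 7130 Ω, ∠Z = −∠Y = -15.53°

7130 Ω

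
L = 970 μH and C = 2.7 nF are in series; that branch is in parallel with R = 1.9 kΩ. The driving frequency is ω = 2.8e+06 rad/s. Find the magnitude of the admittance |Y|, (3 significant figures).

X_L = ωL = 2720 Ω
X_C = 1/(ωC) = 132 Ω
Branch 1: Z₁ = R = 1900 Ω
Branch 2 (series LC): Z₂ = j(X_L − X_C) = j2580 Ω
Parallel: Z = Z₁Z₂/(Z₁+Z₂), |Z| = 1530 Ω, ∠Z = 36.3°
|Y| = 1/|Z| = 653 μS

653 μS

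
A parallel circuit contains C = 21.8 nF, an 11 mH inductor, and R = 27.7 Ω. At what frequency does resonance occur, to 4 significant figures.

ω₀ = 1/√(LC) = 1/√(0.011 × 2.18e-08) = 64580 rad/s
f₀ = ω₀/(2π) = 10.28 kHz

10.28 kHz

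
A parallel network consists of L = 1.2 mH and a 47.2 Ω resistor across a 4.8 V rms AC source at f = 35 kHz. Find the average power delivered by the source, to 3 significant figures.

488 mW

ω = 2πf = 219900 rad/s
X_L = ωL = 264 Ω
Parallel: admittances add. Y = 1/R + 1/(jωL)
Y = (0.0212 − j0.00379) S
|Y| = 0.0215 S → |Z| = 1/|Y| = 46.5 Ω, ∠Z = −∠Y = 10.1°
I = V/|Z| = 103 mA
P = VI cos φ = 4.8 × 0.103 × cos(10.1°) = 488 mW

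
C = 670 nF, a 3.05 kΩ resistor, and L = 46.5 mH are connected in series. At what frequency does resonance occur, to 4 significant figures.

ω₀ = 1/√(LC) = 1/√(0.0465 × 6.7e-07) = 5665 rad/s
f₀ = ω₀/(2π) = 901.7 Hz

901.7 Hz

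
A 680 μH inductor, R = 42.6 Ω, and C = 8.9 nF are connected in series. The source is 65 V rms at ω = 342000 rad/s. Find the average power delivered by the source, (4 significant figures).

16.32 W

X_L = ωL = 232.6 Ω
X_C = 1/(ωC) = 328.5 Ω
Net reactance X = X_L − X_C = -95.98 Ω
Z = 42.60 − j95.98 Ω
|Z| = √(42.60² + 95.98²) = 105.0 Ω
∠Z = arctan(-95.98/42.60) = -66.07°
I = V/|Z| = 619.0 mA
P = VI cos φ = 65 × 0.6190 × cos(-66.07°) = 16.32 W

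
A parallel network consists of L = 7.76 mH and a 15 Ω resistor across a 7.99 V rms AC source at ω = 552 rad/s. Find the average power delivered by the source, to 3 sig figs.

X_L = ωL = 4.28 Ω
Parallel: admittances add. Y = 1/R + 1/(jωL)
Y = (0.0667 − j0.233) S
|Y| = 0.243 S → |Z| = 1/|Y| = 4.12 Ω, ∠Z = −∠Y = 74.1°
I = V/|Z| = 1.94 A
P = VI cos φ = 7.99 × 1.94 × cos(74.1°) = 4.26 W

4.26 W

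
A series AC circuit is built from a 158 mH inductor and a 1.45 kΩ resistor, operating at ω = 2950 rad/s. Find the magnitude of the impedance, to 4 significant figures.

1523 Ω

X_L = ωL = 466.1 Ω
Z = 1450 + j466.1 Ω
|Z| = √(1450² + 466.1²) = 1523 Ω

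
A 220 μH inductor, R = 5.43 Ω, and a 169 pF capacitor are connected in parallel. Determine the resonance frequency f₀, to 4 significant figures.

ω₀ = 1/√(LC) = 1/√(0.00022 × 1.69e-10) = 5.186e+06 rad/s
f₀ = ω₀/(2π) = 825.4 kHz

825.4 kHz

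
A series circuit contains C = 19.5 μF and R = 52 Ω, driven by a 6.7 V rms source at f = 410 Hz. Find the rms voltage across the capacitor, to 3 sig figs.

2.40 V

ω = 2πf = 2576 rad/s
X_C = 1/(ωC) = 19.9 Ω
Z = 52.0 − j19.9 Ω
|Z| = √(52.0² + 19.9²) = 55.7 Ω
I = V/|Z| = 120 mA
V_C = I·|Z_C| = 0.120 × 19.9 = 2.40 V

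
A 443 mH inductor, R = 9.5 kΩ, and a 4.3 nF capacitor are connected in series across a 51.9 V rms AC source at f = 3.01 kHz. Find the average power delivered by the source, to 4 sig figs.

ω = 2πf = 18910 rad/s
X_L = ωL = 8378 Ω
X_C = 1/(ωC) = 12300 Ω
Net reactance X = X_L − X_C = -3918 Ω
Z = 9500 − j3918 Ω
|Z| = √(9500² + 3918²) = 10280 Ω
∠Z = arctan(-3918/9500) = -22.41°
I = V/|Z| = 5.050 mA
P = VI cos φ = 51.9 × 0.005050 × cos(-22.41°) = 242.3 mW

242.3 mW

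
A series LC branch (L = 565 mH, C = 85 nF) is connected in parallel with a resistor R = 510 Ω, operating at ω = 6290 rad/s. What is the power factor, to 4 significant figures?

X_L = ωL = 3554 Ω
X_C = 1/(ωC) = 1870 Ω
Branch 1: Z₁ = R = 510.0 Ω
Branch 2 (series LC): Z₂ = j(X_L − X_C) = j1683 Ω
Parallel: Z = Z₁Z₂/(Z₁+Z₂), |Z| = 488.1 Ω, ∠Z = 16.85°
cos φ = cos(16.85°) = 0.9570

0.9570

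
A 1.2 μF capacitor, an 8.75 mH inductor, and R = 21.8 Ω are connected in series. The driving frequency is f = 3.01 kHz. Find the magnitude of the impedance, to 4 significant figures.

123.4 Ω

ω = 2πf = 18910 rad/s
X_L = ωL = 165.5 Ω
X_C = 1/(ωC) = 44.06 Ω
Net reactance X = X_L − X_C = 121.4 Ω
Z = 21.80 + j121.4 Ω
|Z| = √(21.80² + 121.4²) = 123.4 Ω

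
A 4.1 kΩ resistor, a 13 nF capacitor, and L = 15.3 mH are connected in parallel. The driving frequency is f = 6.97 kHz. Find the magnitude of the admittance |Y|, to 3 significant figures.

ω = 2πf = 43790 rad/s
X_L = ωL = 670 Ω
X_C = 1/(ωC) = 1760 Ω
Parallel: admittances add. Y = 1/R + 1/(jωL) + jωC
Y = (0.000244 − j0.000923) S
|Y| = 0.000955 S → |Z| = 1/|Y| = 1050 Ω, ∠Z = −∠Y = 75.2°

955 μS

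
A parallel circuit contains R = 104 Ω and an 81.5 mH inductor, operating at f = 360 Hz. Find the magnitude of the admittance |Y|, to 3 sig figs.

11.0 mS

ω = 2πf = 2262 rad/s
X_L = ωL = 184 Ω
Parallel: admittances add. Y = 1/R + 1/(jωL)
Y = (0.00962 − j0.00542) S
|Y| = 0.0110 S → |Z| = 1/|Y| = 90.6 Ω, ∠Z = −∠Y = 29.4°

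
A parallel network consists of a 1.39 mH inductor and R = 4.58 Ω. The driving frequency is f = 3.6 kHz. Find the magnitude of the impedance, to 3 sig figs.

4.53 Ω

ω = 2πf = 22620 rad/s
X_L = ωL = 31.4 Ω
Parallel: admittances add. Y = 1/R + 1/(jωL)
Y = (0.218 − j0.0318) S
|Y| = 0.221 S → |Z| = 1/|Y| = 4.53 Ω, ∠Z = −∠Y = 8.29°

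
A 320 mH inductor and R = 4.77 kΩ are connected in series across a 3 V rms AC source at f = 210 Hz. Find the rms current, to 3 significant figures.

ω = 2πf = 1319 rad/s
X_L = ωL = 422 Ω
Z = 4770 + j422 Ω
|Z| = √(4770² + 422²) = 4790 Ω
I = V/|Z| = 3/4790 = 626 μA

626 μA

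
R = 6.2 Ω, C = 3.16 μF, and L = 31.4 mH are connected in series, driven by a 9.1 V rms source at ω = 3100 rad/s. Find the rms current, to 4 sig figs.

X_L = ωL = 97.34 Ω
X_C = 1/(ωC) = 102.1 Ω
Net reactance X = X_L − X_C = -4.742 Ω
Z = 6.200 − j4.742 Ω
|Z| = √(6.200² + 4.742²) = 7.806 Ω
I = V/|Z| = 9.1/7.806 = 1.166 A

1.166 A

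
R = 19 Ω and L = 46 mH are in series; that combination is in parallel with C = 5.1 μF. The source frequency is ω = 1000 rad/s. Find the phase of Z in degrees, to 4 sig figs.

60.34°

X_L = ωL = 46.00 Ω
X_C = 1/(ωC) = 196.1 Ω
Branch 1 (R+jX_L): Z₁ = 19.00 + j46.00 Ω, |Z₁| = 49.77 Ω
Branch 2 (−jX_C): Z₂ = −j196.1 Ω
Parallel: Z = Z₁Z₂/(Z₁+Z₂), |Z| = 64.51 Ω, ∠Z = 60.34°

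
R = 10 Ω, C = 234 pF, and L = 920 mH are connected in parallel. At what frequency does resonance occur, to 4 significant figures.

10.85 kHz

ω₀ = 1/√(LC) = 1/√(0.92 × 2.34e-10) = 68160 rad/s
f₀ = ω₀/(2π) = 10.85 kHz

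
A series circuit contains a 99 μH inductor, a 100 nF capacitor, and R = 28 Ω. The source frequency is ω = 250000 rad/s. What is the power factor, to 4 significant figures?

0.8782

X_L = ωL = 24.75 Ω
X_C = 1/(ωC) = 40.00 Ω
Net reactance X = X_L − X_C = -15.25 Ω
Z = 28.00 − j15.25 Ω
|Z| = √(28.00² + 15.25²) = 31.88 Ω
∠Z = arctan(-15.25/28.00) = -28.57°
cos φ = cos(-28.57°) = 0.8782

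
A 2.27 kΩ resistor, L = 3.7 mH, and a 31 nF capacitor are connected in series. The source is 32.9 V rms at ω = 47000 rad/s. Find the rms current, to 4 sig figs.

14.14 mA

X_L = ωL = 173.9 Ω
X_C = 1/(ωC) = 686.3 Ω
Net reactance X = X_L − X_C = -512.4 Ω
Z = 2270 − j512.4 Ω
|Z| = √(2270² + 512.4²) = 2327 Ω
I = V/|Z| = 32.9/2327 = 14.14 mA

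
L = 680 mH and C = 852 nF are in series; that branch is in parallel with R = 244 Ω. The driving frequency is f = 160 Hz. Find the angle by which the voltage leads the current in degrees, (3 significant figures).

-26.8°

ω = 2πf = 1005 rad/s
X_L = ωL = 684 Ω
X_C = 1/(ωC) = 1170 Ω
Branch 1: Z₁ = R = 244 Ω
Branch 2 (series LC): Z₂ = j(X_L − X_C) = −j484 Ω
Parallel: Z = Z₁Z₂/(Z₁+Z₂), |Z| = 218 Ω, ∠Z = -26.8°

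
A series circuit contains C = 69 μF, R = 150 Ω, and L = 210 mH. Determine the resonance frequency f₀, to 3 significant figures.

ω₀ = 1/√(LC) = 1/√(0.21 × 6.9e-05) = 262.7 rad/s
f₀ = ω₀/(2π) = 41.8 Hz

41.8 Hz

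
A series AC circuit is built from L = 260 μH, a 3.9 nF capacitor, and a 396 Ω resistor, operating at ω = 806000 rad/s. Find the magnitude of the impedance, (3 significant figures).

X_L = ωL = 210 Ω
X_C = 1/(ωC) = 318 Ω
Net reactance X = X_L − X_C = -109 Ω
Z = 396 − j109 Ω
|Z| = √(396² + 109²) = 411 Ω

411 Ω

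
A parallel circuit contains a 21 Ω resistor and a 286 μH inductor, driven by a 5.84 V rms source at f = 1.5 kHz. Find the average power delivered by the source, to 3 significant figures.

1.62 W

ω = 2πf = 9425 rad/s
X_L = ωL = 2.70 Ω
Parallel: admittances add. Y = 1/R + 1/(jωL)
Y = (0.0476 − j0.371) S
|Y| = 0.374 S → |Z| = 1/|Y| = 2.67 Ω, ∠Z = −∠Y = 82.7°
I = V/|Z| = 2.18 A
P = VI cos φ = 5.84 × 2.18 × cos(82.7°) = 1.62 W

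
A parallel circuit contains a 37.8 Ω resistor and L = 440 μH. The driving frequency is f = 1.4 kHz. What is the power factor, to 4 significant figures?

ω = 2πf = 8796 rad/s
X_L = ωL = 3.870 Ω
Parallel: admittances add. Y = 1/R + 1/(jωL)
Y = (0.02646 − j0.2584) S
|Y| = 0.2597 S → |Z| = 1/|Y| = 3.850 Ω, ∠Z = −∠Y = 84.15°
cos φ = cos(84.15°) = 0.1019

0.1019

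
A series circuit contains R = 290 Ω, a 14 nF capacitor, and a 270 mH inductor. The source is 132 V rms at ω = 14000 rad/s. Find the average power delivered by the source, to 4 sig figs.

2.758 W

X_L = ωL = 3780 Ω
X_C = 1/(ωC) = 5102 Ω
Net reactance X = X_L − X_C = -1322 Ω
Z = 290.0 − j1322 Ω
|Z| = √(290.0² + 1322²) = 1353 Ω
∠Z = arctan(-1322/290.0) = -77.63°
I = V/|Z| = 97.53 mA
P = VI cos φ = 132 × 0.09753 × cos(-77.63°) = 2.758 W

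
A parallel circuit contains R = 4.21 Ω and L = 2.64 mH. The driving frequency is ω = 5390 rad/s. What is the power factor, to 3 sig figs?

X_L = ωL = 14.2 Ω
Parallel: admittances add. Y = 1/R + 1/(jωL)
Y = (0.238 − j0.0703) S
|Y| = 0.248 S → |Z| = 1/|Y| = 4.04 Ω, ∠Z = −∠Y = 16.5°
cos φ = cos(16.5°) = 0.959

0.959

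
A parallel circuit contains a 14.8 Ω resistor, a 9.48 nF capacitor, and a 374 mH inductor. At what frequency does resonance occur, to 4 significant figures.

2.673 kHz

ω₀ = 1/√(LC) = 1/√(0.374 × 9.48e-09) = 16790 rad/s
f₀ = ω₀/(2π) = 2.673 kHz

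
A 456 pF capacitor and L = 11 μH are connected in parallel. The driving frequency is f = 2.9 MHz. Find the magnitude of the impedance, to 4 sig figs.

ω = 2πf = 1.822e+07 rad/s
X_L = ωL = 200.4 Ω
X_C = 1/(ωC) = 120.4 Ω
Parallel: admittances add. Y = 1/(jωL) + jωC
Y = (0 + j0.003320) S
|Y| = 0.003320 S → |Z| = 1/|Y| = 301.2 Ω, ∠Z = −∠Y = -90.00°

301.2 Ω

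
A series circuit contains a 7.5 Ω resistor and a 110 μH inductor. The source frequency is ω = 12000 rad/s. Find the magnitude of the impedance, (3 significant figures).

X_L = ωL = 1.32 Ω
Z = 7.50 + j1.32 Ω
|Z| = √(7.50² + 1.32²) = 7.62 Ω

7.62 Ω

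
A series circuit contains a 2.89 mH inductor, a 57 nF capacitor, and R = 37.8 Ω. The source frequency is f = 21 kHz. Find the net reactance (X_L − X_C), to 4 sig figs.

248.4 Ω

ω = 2πf = 131900 rad/s
X_L = ωL = 381.3 Ω
X_C = 1/(ωC) = 133.0 Ω
X = 381.3 − 133.0 = 248.4 Ω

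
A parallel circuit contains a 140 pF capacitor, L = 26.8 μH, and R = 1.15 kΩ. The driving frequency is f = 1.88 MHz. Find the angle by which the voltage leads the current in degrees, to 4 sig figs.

59.98°

ω = 2πf = 1.181e+07 rad/s
X_L = ωL = 316.6 Ω
X_C = 1/(ωC) = 604.7 Ω
Parallel: admittances add. Y = 1/R + 1/(jωL) + jωC
Y = (0.0008696 − j0.001505) S
|Y| = 0.001738 S → |Z| = 1/|Y| = 575.3 Ω, ∠Z = −∠Y = 59.98°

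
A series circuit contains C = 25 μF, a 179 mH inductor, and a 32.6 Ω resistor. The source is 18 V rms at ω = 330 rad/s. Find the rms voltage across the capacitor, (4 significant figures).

X_L = ωL = 59.07 Ω
X_C = 1/(ωC) = 121.2 Ω
Net reactance X = X_L − X_C = -62.14 Ω
Z = 32.60 − j62.14 Ω
|Z| = √(32.60² + 62.14²) = 70.17 Ω
I = V/|Z| = 256.5 mA
V_C = I·|Z_C| = 0.2565 × 121.2 = 31.09 V

31.09 V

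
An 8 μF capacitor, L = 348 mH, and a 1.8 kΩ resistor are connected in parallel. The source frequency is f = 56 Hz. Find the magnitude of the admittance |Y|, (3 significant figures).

ω = 2πf = 351.9 rad/s
X_L = ωL = 122 Ω
X_C = 1/(ωC) = 355 Ω
Parallel: admittances add. Y = 1/R + 1/(jωL) + jωC
Y = (0.000556 − j0.00535) S
|Y| = 0.00538 S → |Z| = 1/|Y| = 186 Ω, ∠Z = −∠Y = 84.1°

5.38 mS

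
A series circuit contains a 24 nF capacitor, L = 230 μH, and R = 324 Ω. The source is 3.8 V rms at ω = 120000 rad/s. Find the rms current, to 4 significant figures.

8.349 mA

X_L = ωL = 27.60 Ω
X_C = 1/(ωC) = 347.2 Ω
Net reactance X = X_L − X_C = -319.6 Ω
Z = 324.0 − j319.6 Ω
|Z| = √(324.0² + 319.6²) = 455.1 Ω
I = V/|Z| = 3.8/455.1 = 8.349 mA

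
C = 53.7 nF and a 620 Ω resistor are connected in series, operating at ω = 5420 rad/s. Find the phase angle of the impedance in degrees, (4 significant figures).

-79.77°

X_C = 1/(ωC) = 3436 Ω
Z = 620.0 − j3436 Ω
|Z| = √(620.0² + 3436²) = 3491 Ω
∠Z = arctan(-3436/620.0) = -79.77°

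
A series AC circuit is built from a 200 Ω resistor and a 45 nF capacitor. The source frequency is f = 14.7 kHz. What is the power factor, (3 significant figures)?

0.639

ω = 2πf = 92360 rad/s
X_C = 1/(ωC) = 241 Ω
Z = 200 − j241 Ω
|Z| = √(200² + 241²) = 313 Ω
∠Z = arctan(-241/200) = -50.3°
cos φ = cos(-50.3°) = 0.639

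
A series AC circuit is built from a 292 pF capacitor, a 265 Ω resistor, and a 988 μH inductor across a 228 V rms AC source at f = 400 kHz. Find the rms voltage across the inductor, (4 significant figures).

491.7 V

ω = 2πf = 2.513e+06 rad/s
X_L = ωL = 2483 Ω
X_C = 1/(ωC) = 1363 Ω
Net reactance X = X_L − X_C = 1120 Ω
Z = 265.0 + j1120 Ω
|Z| = √(265.0² + 1120²) = 1151 Ω
I = V/|Z| = 198.0 mA
V_L = I·|Z_L| = 0.1980 × 2483 = 491.7 V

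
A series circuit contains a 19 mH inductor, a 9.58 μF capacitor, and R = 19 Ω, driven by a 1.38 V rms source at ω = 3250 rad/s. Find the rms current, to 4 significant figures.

X_L = ωL = 61.75 Ω
X_C = 1/(ωC) = 32.12 Ω
Net reactance X = X_L − X_C = 29.63 Ω
Z = 19.00 + j29.63 Ω
|Z| = √(19.00² + 29.63²) = 35.20 Ω
I = V/|Z| = 1.38/35.20 = 39.20 mA

39.20 mA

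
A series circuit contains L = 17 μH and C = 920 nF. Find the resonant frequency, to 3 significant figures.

ω₀ = 1/√(LC) = 1/√(1.7e-05 × 9.2e-07) = 252900 rad/s
f₀ = ω₀/(2π) = 40.2 kHz

40.2 kHz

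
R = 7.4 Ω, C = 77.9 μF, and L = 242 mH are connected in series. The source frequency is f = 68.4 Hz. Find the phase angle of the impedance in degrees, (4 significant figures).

ω = 2πf = 429.8 rad/s
X_L = ωL = 104.0 Ω
X_C = 1/(ωC) = 29.87 Ω
Net reactance X = X_L − X_C = 74.13 Ω
Z = 7.400 + j74.13 Ω
|Z| = √(7.400² + 74.13²) = 74.50 Ω
∠Z = arctan(74.13/7.400) = 84.30°

84.30°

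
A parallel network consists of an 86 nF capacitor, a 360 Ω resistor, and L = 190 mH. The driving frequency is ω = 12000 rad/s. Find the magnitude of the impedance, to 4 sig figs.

352.1 Ω

X_L = ωL = 2280 Ω
X_C = 1/(ωC) = 969.0 Ω
Parallel: admittances add. Y = 1/R + 1/(jωL) + jωC
Y = (0.002778 + j0.0005934) S
|Y| = 0.002840 S → |Z| = 1/|Y| = 352.1 Ω, ∠Z = −∠Y = -12.06°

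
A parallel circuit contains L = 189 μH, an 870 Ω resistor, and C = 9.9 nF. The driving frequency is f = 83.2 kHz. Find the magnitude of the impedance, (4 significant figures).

196.9 Ω

ω = 2πf = 522800 rad/s
X_L = ωL = 98.80 Ω
X_C = 1/(ωC) = 193.2 Ω
Parallel: admittances add. Y = 1/R + 1/(jωL) + jωC
Y = (0.001149 − j0.004946) S
|Y| = 0.005078 S → |Z| = 1/|Y| = 196.9 Ω, ∠Z = −∠Y = 76.92°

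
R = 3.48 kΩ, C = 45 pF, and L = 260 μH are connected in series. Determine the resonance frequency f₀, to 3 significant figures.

ω₀ = 1/√(LC) = 1/√(0.00026 × 4.5e-11) = 9.245e+06 rad/s
f₀ = ω₀/(2π) = 1.47 MHz

1.47 MHz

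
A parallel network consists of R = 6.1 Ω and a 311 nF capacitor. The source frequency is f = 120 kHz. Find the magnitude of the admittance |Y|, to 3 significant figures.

ω = 2πf = 754000 rad/s
X_C = 1/(ωC) = 4.26 Ω
Parallel: admittances add. Y = 1/R + jωC
Y = (0.164 + j0.234) S
|Y| = 0.286 S → |Z| = 1/|Y| = 3.50 Ω, ∠Z = −∠Y = -55.0°

286 mS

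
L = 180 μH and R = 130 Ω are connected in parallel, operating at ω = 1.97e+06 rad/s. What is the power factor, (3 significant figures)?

0.939

X_L = ωL = 355 Ω
Parallel: admittances add. Y = 1/R + 1/(jωL)
Y = (0.00769 − j0.00282) S
|Y| = 0.00819 S → |Z| = 1/|Y| = 122 Ω, ∠Z = −∠Y = 20.1°
cos φ = cos(20.1°) = 0.939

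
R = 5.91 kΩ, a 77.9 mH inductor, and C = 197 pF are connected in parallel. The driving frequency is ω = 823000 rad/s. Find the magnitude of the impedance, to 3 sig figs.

4470 Ω

X_L = ωL = 64100 Ω
X_C = 1/(ωC) = 6170 Ω
Parallel: admittances add. Y = 1/R + 1/(jωL) + jωC
Y = (0.000169 + j0.000147) S
|Y| = 0.000224 S → |Z| = 1/|Y| = 4470 Ω, ∠Z = −∠Y = -40.9°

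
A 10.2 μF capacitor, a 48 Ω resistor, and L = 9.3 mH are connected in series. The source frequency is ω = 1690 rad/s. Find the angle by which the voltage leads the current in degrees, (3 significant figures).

X_L = ωL = 15.7 Ω
X_C = 1/(ωC) = 58.0 Ω
Net reactance X = X_L − X_C = -42.3 Ω
Z = 48.0 − j42.3 Ω
|Z| = √(48.0² + 42.3²) = 64.0 Ω
∠Z = arctan(-42.3/48.0) = -41.4°

-41.4°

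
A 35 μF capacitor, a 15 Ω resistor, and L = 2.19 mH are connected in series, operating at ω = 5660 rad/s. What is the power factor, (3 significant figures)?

X_L = ωL = 12.4 Ω
X_C = 1/(ωC) = 5.05 Ω
Net reactance X = X_L − X_C = 7.35 Ω
Z = 15.0 + j7.35 Ω
|Z| = √(15.0² + 7.35²) = 16.7 Ω
∠Z = arctan(7.35/15.0) = 26.1°
cos φ = cos(26.1°) = 0.898

0.898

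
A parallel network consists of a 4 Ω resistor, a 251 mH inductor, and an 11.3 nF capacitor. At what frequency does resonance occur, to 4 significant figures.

ω₀ = 1/√(LC) = 1/√(0.251 × 1.13e-08) = 18780 rad/s
f₀ = ω₀/(2π) = 2.988 kHz

2.988 kHz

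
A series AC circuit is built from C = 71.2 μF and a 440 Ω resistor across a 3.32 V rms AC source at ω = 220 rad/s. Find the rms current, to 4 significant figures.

7.467 mA

X_C = 1/(ωC) = 63.84 Ω
Z = 440.0 − j63.84 Ω
|Z| = √(440.0² + 63.84²) = 444.6 Ω
I = V/|Z| = 3.32/444.6 = 7.467 mA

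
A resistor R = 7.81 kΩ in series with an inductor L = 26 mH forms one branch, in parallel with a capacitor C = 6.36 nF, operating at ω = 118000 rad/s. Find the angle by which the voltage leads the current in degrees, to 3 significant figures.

X_L = ωL = 3070 Ω
X_C = 1/(ωC) = 1330 Ω
Branch 1 (R+jX_L): Z₁ = 7810 + j3070 Ω, |Z₁| = 8390 Ω
Branch 2 (−jX_C): Z₂ = −j1330 Ω
Parallel: Z = Z₁Z₂/(Z₁+Z₂), |Z| = 1400 Ω, ∠Z = -81.1°

-81.1°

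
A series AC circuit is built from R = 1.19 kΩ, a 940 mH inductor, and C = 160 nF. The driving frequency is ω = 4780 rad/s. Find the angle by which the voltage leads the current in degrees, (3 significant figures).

69.5°

X_L = ωL = 4490 Ω
X_C = 1/(ωC) = 1310 Ω
Net reactance X = X_L − X_C = 3190 Ω
Z = 1190 + j3190 Ω
|Z| = √(1190² + 3190²) = 3400 Ω
∠Z = arctan(3190/1190) = 69.5°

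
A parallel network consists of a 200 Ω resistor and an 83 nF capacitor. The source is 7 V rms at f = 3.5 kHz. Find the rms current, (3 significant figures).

ω = 2πf = 21990 rad/s
X_C = 1/(ωC) = 548 Ω
Parallel: admittances add. Y = 1/R + jωC
Y = (0.00500 + j0.00183) S
|Y| = 0.00532 S → |Z| = 1/|Y| = 188 Ω, ∠Z = −∠Y = -20.1°
I = V/|Z| = 7/188 = 37.3 mA

37.3 mA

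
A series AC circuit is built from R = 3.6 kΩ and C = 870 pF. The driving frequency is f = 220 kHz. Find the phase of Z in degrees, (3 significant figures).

ω = 2πf = 1.382e+06 rad/s
X_C = 1/(ωC) = 832 Ω
Z = 3600 − j832 Ω
|Z| = √(3600² + 832²) = 3690 Ω
∠Z = arctan(-832/3600) = -13.0°

-13.0°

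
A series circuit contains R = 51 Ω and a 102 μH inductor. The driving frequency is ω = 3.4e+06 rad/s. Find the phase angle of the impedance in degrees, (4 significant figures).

X_L = ωL = 346.8 Ω
Z = 51.00 + j346.8 Ω
|Z| = √(51.00² + 346.8²) = 350.5 Ω
∠Z = arctan(346.8/51.00) = 81.63°

81.63°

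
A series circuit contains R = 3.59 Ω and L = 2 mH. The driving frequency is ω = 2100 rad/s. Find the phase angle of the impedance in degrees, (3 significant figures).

X_L = ωL = 4.20 Ω
Z = 3.59 + j4.20 Ω
|Z| = √(3.59² + 4.20²) = 5.53 Ω
∠Z = arctan(4.20/3.59) = 49.5°

49.5°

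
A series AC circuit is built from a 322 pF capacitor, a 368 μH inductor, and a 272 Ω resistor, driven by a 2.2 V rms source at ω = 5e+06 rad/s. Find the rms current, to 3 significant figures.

X_L = ωL = 1840 Ω
X_C = 1/(ωC) = 621 Ω
Net reactance X = X_L − X_C = 1220 Ω
Z = 272 + j1220 Ω
|Z| = √(272² + 1220²) = 1250 Ω
I = V/|Z| = 2.2/1250 = 1.76 mA

1.76 mA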